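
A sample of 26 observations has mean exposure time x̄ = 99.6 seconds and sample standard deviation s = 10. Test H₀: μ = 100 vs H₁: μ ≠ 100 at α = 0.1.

t = (x̄ - μ₀)/(s/√n) = (99.6 - 100)/(10/√26) = -0.204. df = 25, critical t = ±1.708. Fail to reject H₀.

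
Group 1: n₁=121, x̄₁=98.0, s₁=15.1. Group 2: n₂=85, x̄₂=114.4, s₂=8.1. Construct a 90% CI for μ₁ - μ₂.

Difference = -16.4. SE = √(15.1²/121 + 8.1²/85) = 1.63. CI = (-19.08, -13.72)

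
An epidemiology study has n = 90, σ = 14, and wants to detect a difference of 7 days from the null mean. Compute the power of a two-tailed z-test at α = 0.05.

SE = σ/√n = 14/√90 = 1.476. Non-centrality λ = d/SE = 7/1.476 = 4.743. Power ≈ Φ(λ - z_{α/2}) = Φ(4.743 - 1.96) = Φ(2.783) = 0.997.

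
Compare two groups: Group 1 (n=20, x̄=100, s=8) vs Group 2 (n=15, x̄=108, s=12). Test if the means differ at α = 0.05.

Pooled sp = 9.9. t = -2.367, df = 33. Critical t = ±2.035. Reject H₀.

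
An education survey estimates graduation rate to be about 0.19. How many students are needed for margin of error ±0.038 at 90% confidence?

n = z²p(1-p)/E² = 1.645²×0.19×0.81/0.038² = 288.4 → n = 289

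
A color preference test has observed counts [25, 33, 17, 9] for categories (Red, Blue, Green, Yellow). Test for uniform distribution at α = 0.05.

Expected = 21 each. χ² = Σ(O-E)²/E = 15.238. df = 3, critical value = 7.815. Reject H₀.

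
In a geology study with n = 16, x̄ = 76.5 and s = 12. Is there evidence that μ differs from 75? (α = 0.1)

t = (x̄ - μ₀)/(s/√n) = (76.5 - 75)/(12/√16) = 0.5. df = 15, critical t = ±1.753. Fail to reject H₀.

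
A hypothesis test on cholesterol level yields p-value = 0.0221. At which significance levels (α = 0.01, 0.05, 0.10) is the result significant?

p = 0.0221. Significant at: α = 0.05, 0.1.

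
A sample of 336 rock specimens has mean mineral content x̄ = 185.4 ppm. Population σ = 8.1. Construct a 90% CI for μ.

CI = x̄ ± z*(σ/√n) = 185.4 ± 1.645(8.1/√336) = 185.4 ± 0.73 = (184.67, 186.13)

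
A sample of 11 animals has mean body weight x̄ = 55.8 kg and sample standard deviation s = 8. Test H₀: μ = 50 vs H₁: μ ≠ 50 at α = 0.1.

t = (x̄ - μ₀)/(s/√n) = (55.8 - 50)/(8/√11) = 2.405. df = 10, critical t = ±1.812. Reject H₀.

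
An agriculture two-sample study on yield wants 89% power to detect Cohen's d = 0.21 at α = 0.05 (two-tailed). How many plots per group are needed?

z_{α/2} = 1.96, z_β = Φ⁻¹(0.89) = 1.227. For small effect (d = 0.21): n per group = 2(z_{α/2} + z_β)²/d² = 2(1.96 + 1.227)²/0.21² = 460.6 → 461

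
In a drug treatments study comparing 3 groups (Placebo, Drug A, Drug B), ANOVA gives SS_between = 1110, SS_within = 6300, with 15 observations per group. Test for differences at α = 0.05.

df_between = 2, df_within = 42. F = MS_between/MS_within = 555.0/150.0 = 3.7. F_crit ≈ 3.22. Reject H₀. At least one mean differs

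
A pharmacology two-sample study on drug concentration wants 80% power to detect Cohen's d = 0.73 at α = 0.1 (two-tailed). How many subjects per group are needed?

z_{α/2} = 1.645, z_β = Φ⁻¹(0.8) = 0.842. For medium effect (d = 0.73): n per group = 2(z_{α/2} + z_β)²/d² = 2(1.645 + 0.842)²/0.73² = 23.2 → 24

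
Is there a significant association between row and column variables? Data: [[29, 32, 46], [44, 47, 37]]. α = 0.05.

χ² = 5.07. df = 2, critical = 5.991. Fail to reject H₀. No evidence of dependence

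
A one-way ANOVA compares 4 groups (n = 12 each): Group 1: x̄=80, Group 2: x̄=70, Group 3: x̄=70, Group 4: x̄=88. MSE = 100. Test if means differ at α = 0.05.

Grand mean = 77.0. SS_between = 2736.0, MS_between = 912.0. F = 9.12, F_crit ≈ 2.816. Reject H₀.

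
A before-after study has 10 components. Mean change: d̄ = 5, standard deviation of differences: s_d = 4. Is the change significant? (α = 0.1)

t = d̄/(s_d/√n) = 5/(4/√10) = 3.953. df = 9, critical t = ±1.833. Reject H₀.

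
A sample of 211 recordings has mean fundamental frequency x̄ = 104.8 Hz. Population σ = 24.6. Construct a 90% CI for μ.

CI = x̄ ± z*(σ/√n) = 104.8 ± 1.645(24.6/√211) = 104.8 ± 2.79 = (102.01, 107.59)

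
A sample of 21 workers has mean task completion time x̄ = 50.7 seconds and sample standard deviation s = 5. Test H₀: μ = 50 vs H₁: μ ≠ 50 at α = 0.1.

t = (x̄ - μ₀)/(s/√n) = (50.7 - 50)/(5/√21) = 0.642. df = 20, critical t = ±1.725. Fail to reject H₀.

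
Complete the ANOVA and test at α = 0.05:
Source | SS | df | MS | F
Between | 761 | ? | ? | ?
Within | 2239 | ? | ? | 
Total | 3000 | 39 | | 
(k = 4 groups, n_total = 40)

df_between = 3, df_within = 36. MS_between = 253.67, MS_within = 62.19. F = 4.079, F_crit ≈ 2.866. Reject H₀.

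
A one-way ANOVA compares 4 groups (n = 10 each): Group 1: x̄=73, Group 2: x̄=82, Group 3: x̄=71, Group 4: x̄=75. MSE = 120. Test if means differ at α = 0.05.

Grand mean = 75.25. SS_between = 687.5, MS_between = 229.17. F = 1.91, F_crit ≈ 2.866. Fail to reject H₀.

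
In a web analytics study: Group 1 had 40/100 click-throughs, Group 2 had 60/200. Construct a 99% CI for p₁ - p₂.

p̂₁ = 0.4, p̂₂ = 0.3. Difference = 0.1. CI = (-0.051, 0.251)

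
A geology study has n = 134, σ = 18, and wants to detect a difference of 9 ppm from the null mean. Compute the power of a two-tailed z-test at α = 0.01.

SE = σ/√n = 18/√134 = 1.555. Non-centrality λ = d/SE = 9/1.555 = 5.788. Power ≈ Φ(λ - z_{α/2}) = Φ(5.788 - 2.576) = Φ(3.212) = 0.999.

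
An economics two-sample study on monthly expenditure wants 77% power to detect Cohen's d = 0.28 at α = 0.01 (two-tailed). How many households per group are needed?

z_{α/2} = 2.576, z_β = Φ⁻¹(0.77) = 0.739. For small effect (d = 0.28): n per group = 2(z_{α/2} + z_β)²/d² = 2(2.576 + 0.739)²/0.28² = 280.3 → 281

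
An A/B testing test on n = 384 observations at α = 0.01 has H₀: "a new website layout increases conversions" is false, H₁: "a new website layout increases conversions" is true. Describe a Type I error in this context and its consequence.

Type I error: rejecting H₀ when it is true — concluding that a new website layout increases conversions when in fact it is not. Consequence: rolling out a layout that doesn't actually help — wasted engineering effort.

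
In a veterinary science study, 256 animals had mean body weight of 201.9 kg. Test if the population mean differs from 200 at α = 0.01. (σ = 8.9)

z = (x̄ - μ₀)/(σ/√n) = (201.9 - 200)/(8.9/√256) = 3.416. Critical value: ±2.576. Since |3.416| > 2.576, Reject H₀.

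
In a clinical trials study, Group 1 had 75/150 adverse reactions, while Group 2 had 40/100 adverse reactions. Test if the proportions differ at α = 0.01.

p̂₁ = 0.5, p̂₂ = 0.4, pooled p̂ = 0.46. z = 1.554. Critical: ±2.576. Fail to reject H₀.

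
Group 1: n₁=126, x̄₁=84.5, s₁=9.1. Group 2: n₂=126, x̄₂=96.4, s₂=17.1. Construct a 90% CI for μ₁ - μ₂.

Difference = -11.9. SE = √(9.1²/126 + 17.1²/126) = 1.726. CI = (-14.74, -9.06)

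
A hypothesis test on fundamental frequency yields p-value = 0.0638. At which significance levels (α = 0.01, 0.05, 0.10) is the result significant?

p = 0.0638. Significant at: α = 0.1.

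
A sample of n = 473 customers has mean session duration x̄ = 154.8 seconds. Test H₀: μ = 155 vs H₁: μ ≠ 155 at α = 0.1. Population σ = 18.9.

z = (x̄ - μ₀)/(σ/√n) = (154.8 - 155)/(18.9/√473) = -0.23. Critical value: ±1.645. Since |-0.23| ≤ 1.645, Fail to reject H₀.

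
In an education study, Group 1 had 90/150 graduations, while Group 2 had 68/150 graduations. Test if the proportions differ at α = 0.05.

p̂₁ = 0.6, p̂₂ = 0.453, pooled p̂ = 0.527. z = 2.544. Critical: ±1.96. Reject H₀.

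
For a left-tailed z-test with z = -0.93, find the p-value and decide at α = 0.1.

p = P(Z < -0.93) = Φ(-0.93) ≈ 0.1762. Since p ≥ 0.1, fail to reject H₀ (not significant) at α = 0.1.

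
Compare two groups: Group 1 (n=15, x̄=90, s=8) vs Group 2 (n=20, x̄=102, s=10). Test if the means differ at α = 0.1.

Pooled sp = 9.2. t = -3.817, df = 33. Critical t = ±1.692. Reject H₀.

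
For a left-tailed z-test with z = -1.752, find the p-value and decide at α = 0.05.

p = P(Z < -1.752) = Φ(-1.752) ≈ 0.0399. Since p < 0.05, reject H₀ (significant) at α = 0.05.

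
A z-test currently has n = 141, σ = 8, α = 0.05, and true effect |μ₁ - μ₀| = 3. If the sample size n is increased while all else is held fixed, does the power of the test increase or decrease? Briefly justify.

Power increases: a larger n shrinks the standard error σ/√n, moving the sampling distribution under H₁ further from the critical value.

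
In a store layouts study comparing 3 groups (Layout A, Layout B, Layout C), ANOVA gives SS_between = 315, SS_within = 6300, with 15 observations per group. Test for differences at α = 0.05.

df_between = 2, df_within = 42. F = MS_between/MS_within = 157.5/150.0 = 1.05. F_crit ≈ 3.22. Fail to reject H₀.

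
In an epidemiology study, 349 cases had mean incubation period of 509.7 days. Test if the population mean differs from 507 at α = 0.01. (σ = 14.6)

z = (x̄ - μ₀)/(σ/√n) = (509.7 - 507)/(14.6/√349) = 3.455. Critical value: ±2.576. Since |3.455| > 2.576, Reject H₀.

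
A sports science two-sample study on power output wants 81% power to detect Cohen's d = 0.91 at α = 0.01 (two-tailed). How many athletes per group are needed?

z_{α/2} = 2.576, z_β = Φ⁻¹(0.81) = 0.878. For large effect (d = 0.91): n per group = 2(z_{α/2} + z_β)²/d² = 2(2.576 + 0.878)²/0.91² = 28.8 → 29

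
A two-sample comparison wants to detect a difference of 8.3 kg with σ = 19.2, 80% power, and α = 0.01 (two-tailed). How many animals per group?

n per group = 2(z_α/2 + z_β)²σ²/d² = 2×(2.576 + 0.84)²×19.2²/8.3² = 124.9 → n = 125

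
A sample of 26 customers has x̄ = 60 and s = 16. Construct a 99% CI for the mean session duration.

CI = x̄ ± t*(s/√n) = 60 ± 2.787(16/√26) = (51.25, 68.75)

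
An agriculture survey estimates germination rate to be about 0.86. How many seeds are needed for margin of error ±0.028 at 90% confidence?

n = z²p(1-p)/E² = 1.645²×0.86×0.14/0.028² = 415.6 → n = 416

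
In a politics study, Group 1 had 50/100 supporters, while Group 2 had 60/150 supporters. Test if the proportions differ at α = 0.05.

p̂₁ = 0.5, p̂₂ = 0.4, pooled p̂ = 0.44. z = 1.56. Critical: ±1.96. Fail to reject H₀.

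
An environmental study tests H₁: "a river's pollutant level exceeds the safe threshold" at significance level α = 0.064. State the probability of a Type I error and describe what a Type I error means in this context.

P(Type I error) = α = 0.064. A Type I error is rejecting H₀ when H₀ is actually true (false positive) — here, concluding that a river's pollutant level exceeds the safe threshold when in fact this is not the case. Consequence: shutting down a compliant factory unnecessarily.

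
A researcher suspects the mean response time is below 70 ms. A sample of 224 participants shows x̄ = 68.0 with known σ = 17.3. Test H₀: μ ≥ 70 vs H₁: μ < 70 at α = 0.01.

z = -1.73. Critical value: -2.33. Fail to reject H₀.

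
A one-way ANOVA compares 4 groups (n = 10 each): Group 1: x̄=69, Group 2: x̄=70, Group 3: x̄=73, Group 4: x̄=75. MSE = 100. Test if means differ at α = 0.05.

Grand mean = 71.75. SS_between = 227.5, MS_between = 75.83. F = 0.758, F_crit ≈ 2.866. Fail to reject H₀.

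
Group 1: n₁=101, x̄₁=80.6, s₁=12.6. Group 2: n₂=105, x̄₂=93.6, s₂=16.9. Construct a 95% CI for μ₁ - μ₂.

Difference = -13.0. SE = √(12.6²/101 + 16.9²/105) = 2.072. CI = (-17.06, -8.94)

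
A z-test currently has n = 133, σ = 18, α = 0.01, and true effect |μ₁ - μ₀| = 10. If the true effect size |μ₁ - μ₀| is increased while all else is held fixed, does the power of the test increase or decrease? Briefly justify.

Power increases: a larger true effect increases the non-centrality λ = |μ₁ - μ₀|/(σ/√n).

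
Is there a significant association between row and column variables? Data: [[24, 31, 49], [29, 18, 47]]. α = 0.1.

χ² = 3.466. df = 2, critical = 4.605. Fail to reject H₀. No evidence of dependence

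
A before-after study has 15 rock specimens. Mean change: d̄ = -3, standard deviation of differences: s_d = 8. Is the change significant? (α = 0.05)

t = d̄/(s_d/√n) = -3/(8/√15) = -1.452. df = 14, critical t = ±2.145. Fail to reject H₀.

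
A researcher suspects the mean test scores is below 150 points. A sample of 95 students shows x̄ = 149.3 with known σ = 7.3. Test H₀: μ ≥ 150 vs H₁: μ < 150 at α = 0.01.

z = -0.935. Critical value: -2.33. Fail to reject H₀.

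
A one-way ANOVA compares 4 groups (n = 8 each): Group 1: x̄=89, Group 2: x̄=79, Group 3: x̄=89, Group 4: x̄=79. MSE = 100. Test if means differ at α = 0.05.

Grand mean = 84.0. SS_between = 800.0, MS_between = 266.67. F = 2.667, F_crit ≈ 2.947. Fail to reject H₀.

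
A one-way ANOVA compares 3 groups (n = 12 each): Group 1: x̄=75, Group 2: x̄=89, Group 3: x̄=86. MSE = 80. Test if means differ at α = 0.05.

Grand mean = 83.33. SS_between = 1304.0, MS_between = 652.0. F = 8.15, F_crit ≈ 3.285. Reject H₀.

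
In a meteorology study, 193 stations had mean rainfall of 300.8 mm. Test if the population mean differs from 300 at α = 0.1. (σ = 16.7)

z = (x̄ - μ₀)/(σ/√n) = (300.8 - 300)/(16.7/√193) = 0.666. Critical value: ±1.645. Since |0.666| ≤ 1.645, Fail to reject H₀.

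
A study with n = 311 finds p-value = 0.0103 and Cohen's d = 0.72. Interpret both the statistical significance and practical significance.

Statistically significant (p = 0.0103 < 0.05). Cohen's d = 0.72 indicates a medium effect size. Both statistical and practical significance should be considered.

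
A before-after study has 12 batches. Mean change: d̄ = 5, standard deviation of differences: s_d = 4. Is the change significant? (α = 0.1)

t = d̄/(s_d/√n) = 5/(4/√12) = 4.33. df = 11, critical t = ±1.796. Reject H₀.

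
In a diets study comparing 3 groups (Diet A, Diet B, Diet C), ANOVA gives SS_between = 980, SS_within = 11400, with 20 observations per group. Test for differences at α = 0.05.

df_between = 2, df_within = 57. F = MS_between/MS_within = 490.0/200.0 = 2.45. F_crit ≈ 3.159. Fail to reject H₀.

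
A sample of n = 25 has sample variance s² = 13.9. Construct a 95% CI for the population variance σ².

df = 24. χ²_{0.025} = 39.364, χ²_{0.975} = 12.401. CI for σ² = ((n-1)s²/χ²_{α/2}, (n-1)s²/χ²_{1-α/2}) = (24·13.9/39.364, 24·13.9/12.401) = (8.47, 26.9)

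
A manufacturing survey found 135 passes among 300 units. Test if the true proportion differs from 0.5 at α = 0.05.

p̂ = 0.45, p₀ = 0.5. z = (p̂ - p₀)/√(p₀(1-p₀)/n) = -1.732. Critical: ±1.96. Fail to reject H₀.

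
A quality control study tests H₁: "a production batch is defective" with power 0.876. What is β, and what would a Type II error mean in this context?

β = 1 - power = 1 - 0.876 = 0.124. A Type II error is failing to reject H₀ when H₀ is false (false negative) — here, failing to conclude that a production batch is defective when in fact it is true. Consequence: shipping a defective batch — faulty products reach customers.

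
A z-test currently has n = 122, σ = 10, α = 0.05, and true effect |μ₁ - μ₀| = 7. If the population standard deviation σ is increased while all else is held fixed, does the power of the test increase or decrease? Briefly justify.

Power decreases: a larger σ inflates the standard error σ/√n, pulling the sampling distribution under H₁ back toward the critical value.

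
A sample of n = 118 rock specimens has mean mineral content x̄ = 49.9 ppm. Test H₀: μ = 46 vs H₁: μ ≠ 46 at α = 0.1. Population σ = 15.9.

z = (x̄ - μ₀)/(σ/√n) = (49.9 - 46)/(15.9/√118) = 2.664. Critical value: ±1.645. Since |2.664| > 1.645, Reject H₀.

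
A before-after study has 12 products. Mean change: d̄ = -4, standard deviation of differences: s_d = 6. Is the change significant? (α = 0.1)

t = d̄/(s_d/√n) = -4/(6/√12) = -2.309. df = 11, critical t = ±1.796. Reject H₀.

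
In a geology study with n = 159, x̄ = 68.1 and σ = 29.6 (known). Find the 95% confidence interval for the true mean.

CI = x̄ ± z*(σ/√n) = 68.1 ± 1.96(29.6/√159) = 68.1 ± 4.6 = (63.5, 72.7)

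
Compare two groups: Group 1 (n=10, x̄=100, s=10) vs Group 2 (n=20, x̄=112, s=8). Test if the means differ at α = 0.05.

Pooled sp = 8.69. t = -3.564, df = 28. Critical t = ±2.048. Reject H₀.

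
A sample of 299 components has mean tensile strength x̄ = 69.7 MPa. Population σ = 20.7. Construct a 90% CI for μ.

CI = x̄ ± z*(σ/√n) = 69.7 ± 1.645(20.7/√299) = 69.7 ± 1.97 = (67.73, 71.67)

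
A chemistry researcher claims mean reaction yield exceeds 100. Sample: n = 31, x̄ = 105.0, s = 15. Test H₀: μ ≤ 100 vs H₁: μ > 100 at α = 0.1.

t = (105.0 - 100)/(15/√31) = 1.856, df = 30. Critical t = 1.31. Reject H₀.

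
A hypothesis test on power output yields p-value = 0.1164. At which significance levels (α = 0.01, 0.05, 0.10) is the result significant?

p = 0.1164. Not significant at any of the given levels.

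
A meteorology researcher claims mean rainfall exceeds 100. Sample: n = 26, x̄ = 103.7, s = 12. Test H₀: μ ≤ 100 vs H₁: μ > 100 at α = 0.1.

t = (103.7 - 100)/(12/√26) = 1.572, df = 25. Critical t = 1.316. Reject H₀.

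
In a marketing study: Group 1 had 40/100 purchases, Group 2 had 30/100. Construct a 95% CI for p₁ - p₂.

p̂₁ = 0.4, p̂₂ = 0.3. Difference = 0.1. CI = (-0.031, 0.231)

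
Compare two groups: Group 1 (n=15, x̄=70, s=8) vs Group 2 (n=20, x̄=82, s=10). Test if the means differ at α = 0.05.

Pooled sp = 9.2. t = -3.817, df = 33. Critical t = ±2.035. Reject H₀.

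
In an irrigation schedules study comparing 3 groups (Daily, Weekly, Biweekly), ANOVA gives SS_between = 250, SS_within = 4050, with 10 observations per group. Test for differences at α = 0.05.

df_between = 2, df_within = 27. F = MS_between/MS_within = 125.0/150.0 = 0.833. F_crit ≈ 3.354. Fail to reject H₀.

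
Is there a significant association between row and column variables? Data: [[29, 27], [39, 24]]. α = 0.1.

χ² = 1.24. df = 1, critical = 2.706. Fail to reject H₀. No evidence of dependence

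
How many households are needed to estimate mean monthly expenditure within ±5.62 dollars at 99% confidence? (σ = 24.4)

n = (z*σ/E)² = (2.576×24.4/5.62)² = 125.1 → n = 126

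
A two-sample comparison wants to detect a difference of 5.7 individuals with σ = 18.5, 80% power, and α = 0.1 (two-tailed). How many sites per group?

n per group = 2(z_α/2 + z_β)²σ²/d² = 2×(1.645 + 0.84)²×18.5²/5.7² = 130.1 → n = 131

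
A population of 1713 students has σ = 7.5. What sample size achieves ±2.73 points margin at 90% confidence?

Without FPC: n₀ = (1.645×7.5/2.73)² = 20.423. With FPC: n = n₀N/(n₀+N-1) = 20.2 → n = 21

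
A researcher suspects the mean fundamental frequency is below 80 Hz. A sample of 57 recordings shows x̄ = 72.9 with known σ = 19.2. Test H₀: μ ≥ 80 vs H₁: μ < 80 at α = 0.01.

z = -2.792. Critical value: -2.33. Reject H₀.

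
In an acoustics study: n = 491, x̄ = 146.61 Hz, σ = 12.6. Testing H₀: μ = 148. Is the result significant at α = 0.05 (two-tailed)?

z = (146.61 - 148)/(12.6/√491) = -2.444. Since |z| > 1.96, significant at α = 0.05.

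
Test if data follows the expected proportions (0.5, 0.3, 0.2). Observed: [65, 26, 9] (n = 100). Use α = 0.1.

Expected: [50.0, 30.0, 20.0]. χ² = 11.083. df = 2, critical = 4.605. Reject H₀.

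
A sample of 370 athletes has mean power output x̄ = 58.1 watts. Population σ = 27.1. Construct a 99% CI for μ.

CI = x̄ ± z*(σ/√n) = 58.1 ± 2.576(27.1/√370) = 58.1 ± 3.63 = (54.47, 61.73)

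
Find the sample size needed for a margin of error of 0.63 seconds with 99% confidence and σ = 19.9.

n = (z*σ/E)² = (2.576×19.9/0.63)² = 6620.9 → n = 6621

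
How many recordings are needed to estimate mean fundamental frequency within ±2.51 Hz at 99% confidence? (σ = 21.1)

n = (z*σ/E)² = (2.576×21.1/2.51)² = 468.9 → n = 469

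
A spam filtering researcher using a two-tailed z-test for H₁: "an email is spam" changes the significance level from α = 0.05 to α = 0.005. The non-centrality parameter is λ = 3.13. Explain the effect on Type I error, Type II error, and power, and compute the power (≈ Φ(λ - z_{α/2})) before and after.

Decreasing α from 0.05 to 0.005:
• Type I error rate decreases (α is the Type I rate by definition).
• Critical value moves from z_{α/2} = 1.96 to 2.807, so power = Φ(λ - z_{α/2}) goes from Φ(3.13 - 1.96) = 0.879 to Φ(3.13 - 2.807) = 0.627.
• Type II error rate β = 1 - power therefore increases (0.121 → 0.373).
Appropriate when false positives are costly — here, a legitimate email is sent to the spam folder and the user misses it.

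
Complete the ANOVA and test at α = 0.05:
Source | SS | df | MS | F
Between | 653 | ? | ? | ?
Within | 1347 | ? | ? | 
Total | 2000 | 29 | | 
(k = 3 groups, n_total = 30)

df_between = 2, df_within = 27. MS_between = 326.5, MS_within = 49.89. F = 6.545, F_crit ≈ 3.354. Reject H₀.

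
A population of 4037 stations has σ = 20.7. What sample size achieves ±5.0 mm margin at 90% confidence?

Without FPC: n₀ = (1.645×20.7/5.0)² = 46.38. With FPC: n = n₀N/(n₀+N-1) = 45.9 → n = 46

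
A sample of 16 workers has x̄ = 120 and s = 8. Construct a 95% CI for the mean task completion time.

CI = x̄ ± t*(s/√n) = 120 ± 2.131(8/√16) = (115.74, 124.26)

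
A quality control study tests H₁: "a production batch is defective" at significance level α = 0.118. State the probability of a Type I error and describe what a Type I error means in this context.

P(Type I error) = α = 0.118. A Type I error is rejecting H₀ when H₀ is actually true (false positive) — here, concluding that a production batch is defective when in fact this is not the case. Consequence: scrapping a good batch — wasted material and cost for no reason.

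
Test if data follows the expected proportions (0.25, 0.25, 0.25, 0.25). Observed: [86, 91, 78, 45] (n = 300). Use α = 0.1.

Expected: [75.0, 75.0, 75.0, 75.0]. χ² = 17.147. df = 3, critical = 6.251. Reject H₀.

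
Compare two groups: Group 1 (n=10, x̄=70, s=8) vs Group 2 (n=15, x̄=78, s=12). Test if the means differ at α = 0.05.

Pooled sp = 10.62. t = -1.846, df = 23. Critical t = ±2.069. Fail to reject H₀.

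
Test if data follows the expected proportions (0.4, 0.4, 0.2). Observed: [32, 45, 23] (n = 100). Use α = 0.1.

Expected: [40.0, 40.0, 20.0]. χ² = 2.675. df = 2, critical = 4.605. Fail to reject H₀.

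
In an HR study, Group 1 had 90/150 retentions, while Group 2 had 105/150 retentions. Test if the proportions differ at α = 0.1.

p̂₁ = 0.6, p̂₂ = 0.7, pooled p̂ = 0.65. z = -1.816. Critical: ±1.645. Reject H₀.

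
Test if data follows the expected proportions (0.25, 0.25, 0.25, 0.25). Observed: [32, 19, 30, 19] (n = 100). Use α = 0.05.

Expected: [25.0, 25.0, 25.0, 25.0]. χ² = 5.84. df = 3, critical = 7.815. Fail to reject H₀.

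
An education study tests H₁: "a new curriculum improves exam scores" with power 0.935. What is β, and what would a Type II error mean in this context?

β = 1 - power = 1 - 0.935 = 0.065. A Type II error is failing to reject H₀ when H₀ is false (false negative) — here, failing to conclude that a new curriculum improves exam scores when in fact it is true. Consequence: keeping the old curriculum when the new one would have helped students.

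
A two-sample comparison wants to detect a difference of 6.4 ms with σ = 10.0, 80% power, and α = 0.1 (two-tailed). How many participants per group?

n per group = 2(z_α/2 + z_β)²σ²/d² = 2×(1.645 + 0.84)²×10.0²/6.4² = 30.2 → n = 31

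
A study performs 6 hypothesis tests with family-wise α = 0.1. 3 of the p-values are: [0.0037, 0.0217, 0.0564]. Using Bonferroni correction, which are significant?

Bonferroni α = 0.1/6 = 0.01667. Significant p-values: [0.0037]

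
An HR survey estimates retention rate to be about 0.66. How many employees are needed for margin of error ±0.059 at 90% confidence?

n = z²p(1-p)/E² = 1.645²×0.66×0.34/0.059² = 174.4 → n = 175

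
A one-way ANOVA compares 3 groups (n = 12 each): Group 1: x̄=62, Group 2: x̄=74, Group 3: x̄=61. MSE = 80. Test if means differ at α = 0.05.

Grand mean = 65.67. SS_between = 1256.0, MS_between = 628.0. F = 7.85, F_crit ≈ 3.285. Reject H₀.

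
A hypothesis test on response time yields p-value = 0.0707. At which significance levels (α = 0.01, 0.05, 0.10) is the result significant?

p = 0.0707. Significant at: α = 0.1.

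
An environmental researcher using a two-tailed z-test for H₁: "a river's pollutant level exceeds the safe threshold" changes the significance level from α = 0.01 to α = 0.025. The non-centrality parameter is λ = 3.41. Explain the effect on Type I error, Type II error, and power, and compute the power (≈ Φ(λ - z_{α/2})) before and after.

Increasing α from 0.01 to 0.025:
• Type I error rate increases (α is the Type I rate by definition).
• Critical value moves from z_{α/2} = 2.576 to 2.241, so power = Φ(λ - z_{α/2}) goes from Φ(3.41 - 2.576) = 0.798 to Φ(3.41 - 2.241) = 0.879.
• Type II error rate β = 1 - power therefore decreases (0.202 → 0.121).
Appropriate when false negatives are costly — here, allowing unsafe pollution to continue.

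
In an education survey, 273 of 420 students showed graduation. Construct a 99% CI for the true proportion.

p̂ = 0.65. CI = p̂ ± z*√(p̂(1-p̂)/n) = (0.59, 0.71)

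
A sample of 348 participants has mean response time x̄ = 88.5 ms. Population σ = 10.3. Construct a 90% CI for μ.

CI = x̄ ± z*(σ/√n) = 88.5 ± 1.645(10.3/√348) = 88.5 ± 0.91 = (87.59, 89.41)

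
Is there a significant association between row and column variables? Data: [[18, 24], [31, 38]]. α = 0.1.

χ² = 0.045. df = 1, critical = 2.706. Fail to reject H₀. No evidence of dependence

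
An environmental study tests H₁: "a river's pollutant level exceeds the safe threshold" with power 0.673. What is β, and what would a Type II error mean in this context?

β = 1 - power = 1 - 0.673 = 0.327. A Type II error is failing to reject H₀ when H₀ is false (false negative) — here, failing to conclude that a river's pollutant level exceeds the safe threshold when in fact it is true. Consequence: allowing unsafe pollution to continue.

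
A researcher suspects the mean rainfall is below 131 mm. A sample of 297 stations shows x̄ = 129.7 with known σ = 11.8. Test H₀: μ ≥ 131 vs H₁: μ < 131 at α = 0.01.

z = -1.899. Critical value: -2.33. Fail to reject H₀.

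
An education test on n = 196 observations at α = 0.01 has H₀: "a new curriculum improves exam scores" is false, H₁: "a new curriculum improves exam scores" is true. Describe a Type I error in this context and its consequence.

Type I error: rejecting H₀ when it is true — concluding that a new curriculum improves exam scores when in fact it is not. Consequence: adopting a curriculum that gives no real benefit — disruption for nothing.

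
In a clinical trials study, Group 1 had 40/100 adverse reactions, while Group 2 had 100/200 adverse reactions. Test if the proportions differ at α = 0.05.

p̂₁ = 0.4, p̂₂ = 0.5, pooled p̂ = 0.467. z = -1.637. Critical: ±1.96. Fail to reject H₀.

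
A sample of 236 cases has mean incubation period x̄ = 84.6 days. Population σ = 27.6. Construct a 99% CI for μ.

CI = x̄ ± z*(σ/√n) = 84.6 ± 2.576(27.6/√236) = 84.6 ± 4.63 = (79.97, 89.23)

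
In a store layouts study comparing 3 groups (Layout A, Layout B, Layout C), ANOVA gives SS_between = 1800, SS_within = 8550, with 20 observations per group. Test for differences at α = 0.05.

df_between = 2, df_within = 57. F = MS_between/MS_within = 900.0/150.0 = 6.0. F_crit ≈ 3.159. Reject H₀. At least one mean differs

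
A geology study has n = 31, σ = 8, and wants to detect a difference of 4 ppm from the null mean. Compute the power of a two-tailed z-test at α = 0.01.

SE = σ/√n = 8/√31 = 1.437. Non-centrality λ = d/SE = 4/1.437 = 2.784. Power ≈ Φ(λ - z_{α/2}) = Φ(2.784 - 2.576) = Φ(0.208) = 0.582.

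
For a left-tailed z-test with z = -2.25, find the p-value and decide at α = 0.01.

p = P(Z < -2.25) = Φ(-2.25) ≈ 0.0122. Since p ≥ 0.01, fail to reject H₀ (not significant) at α = 0.01.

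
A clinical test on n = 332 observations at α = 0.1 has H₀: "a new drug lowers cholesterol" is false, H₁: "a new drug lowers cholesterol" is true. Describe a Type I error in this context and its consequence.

Type I error: rejecting H₀ when it is true — concluding that a new drug lowers cholesterol when in fact it is not. Consequence: approving an ineffective drug — patients take a useless medication and may skip effective alternatives.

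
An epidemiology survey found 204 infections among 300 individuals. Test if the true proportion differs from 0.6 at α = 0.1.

p̂ = 0.68, p₀ = 0.6. z = (p̂ - p₀)/√(p₀(1-p₀)/n) = 2.828. Critical: ±1.645. Reject H₀.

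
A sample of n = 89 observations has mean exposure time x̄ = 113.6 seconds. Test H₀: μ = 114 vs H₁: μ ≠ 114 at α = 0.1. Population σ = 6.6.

z = (x̄ - μ₀)/(σ/√n) = (113.6 - 114)/(6.6/√89) = -0.572. Critical value: ±1.645. Since |-0.572| ≤ 1.645, Fail to reject H₀.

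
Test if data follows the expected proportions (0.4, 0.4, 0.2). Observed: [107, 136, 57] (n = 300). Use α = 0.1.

Expected: [120.0, 120.0, 60.0]. χ² = 3.692. df = 2, critical = 4.605. Fail to reject H₀.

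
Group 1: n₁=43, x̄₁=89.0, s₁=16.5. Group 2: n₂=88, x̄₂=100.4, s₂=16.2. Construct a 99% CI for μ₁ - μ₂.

Difference = -11.4. SE = √(16.5²/43 + 16.2²/88) = 3.052. CI = (-19.26, -3.54)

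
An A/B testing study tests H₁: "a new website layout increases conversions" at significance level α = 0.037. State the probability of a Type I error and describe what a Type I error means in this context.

P(Type I error) = α = 0.037. A Type I error is rejecting H₀ when H₀ is actually true (false positive) — here, concluding that a new website layout increases conversions when in fact this is not the case. Consequence: rolling out a layout that doesn't actually help — wasted engineering effort.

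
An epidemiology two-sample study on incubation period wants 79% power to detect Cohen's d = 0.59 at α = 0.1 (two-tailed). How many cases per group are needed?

z_{α/2} = 1.645, z_β = Φ⁻¹(0.79) = 0.806. For medium effect (d = 0.59): n per group = 2(z_{α/2} + z_β)²/d² = 2(1.645 + 0.806)²/0.59² = 34.5 → 35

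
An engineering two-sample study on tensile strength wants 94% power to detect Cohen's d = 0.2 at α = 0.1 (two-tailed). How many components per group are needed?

z_{α/2} = 1.645, z_β = Φ⁻¹(0.94) = 1.555. For small effect (d = 0.2): n per group = 2(z_{α/2} + z_β)²/d² = 2(1.645 + 1.555)²/0.2² = 512.0 → 512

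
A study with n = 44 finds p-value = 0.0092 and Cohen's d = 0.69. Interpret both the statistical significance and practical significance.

Statistically significant (p = 0.0092 < 0.05). Cohen's d = 0.69 indicates a medium effect size. Both statistical and practical significance should be considered.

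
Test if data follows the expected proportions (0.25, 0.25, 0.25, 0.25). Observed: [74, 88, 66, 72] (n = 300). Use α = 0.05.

Expected: [75.0, 75.0, 75.0, 75.0]. χ² = 3.467. df = 3, critical = 7.815. Fail to reject H₀.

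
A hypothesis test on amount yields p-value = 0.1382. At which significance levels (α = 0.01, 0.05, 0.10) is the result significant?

p = 0.1382. Not significant at any of the given levels.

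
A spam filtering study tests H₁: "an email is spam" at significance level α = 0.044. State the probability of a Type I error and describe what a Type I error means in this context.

P(Type I error) = α = 0.044. A Type I error is rejecting H₀ when H₀ is actually true (false positive) — here, concluding that an email is spam when in fact this is not the case. Consequence: a legitimate email is sent to the spam folder and the user misses it.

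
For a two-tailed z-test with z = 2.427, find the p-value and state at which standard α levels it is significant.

p = 2·P(Z > |2.427|) = 2·(1 - Φ(2.427)) ≈ 0.0152. Significant at α = 0.1; Significant at α = 0.05.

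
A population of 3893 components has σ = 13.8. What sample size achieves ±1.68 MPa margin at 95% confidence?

Without FPC: n₀ = (1.96×13.8/1.68)² = 259.21. With FPC: n = n₀N/(n₀+N-1) = 243.1 → n = 244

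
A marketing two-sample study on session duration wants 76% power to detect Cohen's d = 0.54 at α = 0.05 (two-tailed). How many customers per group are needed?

z_{α/2} = 1.96, z_β = Φ⁻¹(0.76) = 0.706. For medium effect (d = 0.54): n per group = 2(z_{α/2} + z_β)²/d² = 2(1.96 + 0.706)²/0.54² = 48.7 → 49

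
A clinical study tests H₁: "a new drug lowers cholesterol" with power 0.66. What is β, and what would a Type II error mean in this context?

β = 1 - power = 1 - 0.66 = 0.34. A Type II error is failing to reject H₀ when H₀ is false (false negative) — here, failing to conclude that a new drug lowers cholesterol when in fact it is true. Consequence: shelving an effective drug — patients miss out on a treatment that would have helped.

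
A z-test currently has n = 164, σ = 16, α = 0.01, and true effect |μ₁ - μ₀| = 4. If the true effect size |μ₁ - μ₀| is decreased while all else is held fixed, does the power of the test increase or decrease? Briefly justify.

Power decreases: a smaller true effect decreases the non-centrality λ = |μ₁ - μ₀|/(σ/√n).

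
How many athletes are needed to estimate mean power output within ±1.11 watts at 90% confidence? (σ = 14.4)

n = (z*σ/E)² = (1.645×14.4/1.11)² = 455.4 → n = 456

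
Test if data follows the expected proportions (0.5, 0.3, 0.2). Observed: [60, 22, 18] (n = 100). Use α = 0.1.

Expected: [50.0, 30.0, 20.0]. χ² = 4.333. df = 2, critical = 4.605. Fail to reject H₀.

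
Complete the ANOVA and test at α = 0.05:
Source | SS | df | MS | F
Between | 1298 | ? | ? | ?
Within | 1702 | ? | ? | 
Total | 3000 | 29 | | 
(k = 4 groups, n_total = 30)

df_between = 3, df_within = 26. MS_between = 432.67, MS_within = 65.46. F = 6.609, F_crit ≈ 2.975. Reject H₀.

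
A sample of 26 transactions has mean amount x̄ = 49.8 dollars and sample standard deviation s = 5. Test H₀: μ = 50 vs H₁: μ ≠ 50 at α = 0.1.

t = (x̄ - μ₀)/(s/√n) = (49.8 - 50)/(5/√26) = -0.204. df = 25, critical t = ±1.708. Fail to reject H₀.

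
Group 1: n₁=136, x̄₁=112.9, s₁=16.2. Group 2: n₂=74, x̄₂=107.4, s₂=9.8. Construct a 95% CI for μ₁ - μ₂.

Difference = 5.5. SE = √(16.2²/136 + 9.8²/74) = 1.797. CI = (1.98, 9.02)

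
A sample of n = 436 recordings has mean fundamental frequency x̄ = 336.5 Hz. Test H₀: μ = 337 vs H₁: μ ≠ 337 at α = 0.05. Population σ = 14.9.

z = (x̄ - μ₀)/(σ/√n) = (336.5 - 337)/(14.9/√436) = -0.701. Critical value: ±1.96. Since |-0.701| ≤ 1.96, Fail to reject H₀.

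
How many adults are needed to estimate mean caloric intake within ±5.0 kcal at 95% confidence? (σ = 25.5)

n = (z*σ/E)² = (1.96×25.5/5.0)² = 99.9 → n = 100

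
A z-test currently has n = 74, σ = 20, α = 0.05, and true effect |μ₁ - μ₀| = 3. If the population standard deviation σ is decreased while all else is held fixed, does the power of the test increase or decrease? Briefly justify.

Power increases: a smaller σ shrinks the standard error σ/√n, moving the sampling distribution under H₁ further from the critical value.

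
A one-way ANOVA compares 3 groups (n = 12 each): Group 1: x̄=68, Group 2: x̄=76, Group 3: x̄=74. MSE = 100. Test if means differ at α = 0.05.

Grand mean = 72.67. SS_between = 416.0, MS_between = 208.0. F = 2.08, F_crit ≈ 3.285. Fail to reject H₀.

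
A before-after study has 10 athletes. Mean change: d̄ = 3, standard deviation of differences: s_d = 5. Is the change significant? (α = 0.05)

t = d̄/(s_d/√n) = 3/(5/√10) = 1.897. df = 9, critical t = ±2.262. Fail to reject H₀.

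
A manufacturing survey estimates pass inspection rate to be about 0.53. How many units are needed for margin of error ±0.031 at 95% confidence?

n = z²p(1-p)/E² = 1.96²×0.53×0.47/0.031² = 995.8 → n = 996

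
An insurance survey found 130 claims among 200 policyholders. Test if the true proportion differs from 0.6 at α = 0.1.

p̂ = 0.65, p₀ = 0.6. z = (p̂ - p₀)/√(p₀(1-p₀)/n) = 1.443. Critical: ±1.645. Fail to reject H₀.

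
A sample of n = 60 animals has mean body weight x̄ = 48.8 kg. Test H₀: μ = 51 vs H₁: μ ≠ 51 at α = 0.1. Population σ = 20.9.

z = (x̄ - μ₀)/(σ/√n) = (48.8 - 51)/(20.9/√60) = -0.815. Critical value: ±1.645. Since |-0.815| ≤ 1.645, Fail to reject H₀.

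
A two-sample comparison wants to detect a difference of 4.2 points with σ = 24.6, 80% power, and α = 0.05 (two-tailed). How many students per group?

n per group = 2(z_α/2 + z_β)²σ²/d² = 2×(1.96 + 0.84)²×24.6²/4.2² = 537.9 → n = 538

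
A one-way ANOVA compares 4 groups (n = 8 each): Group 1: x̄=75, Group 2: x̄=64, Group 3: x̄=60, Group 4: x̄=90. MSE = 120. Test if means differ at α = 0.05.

Grand mean = 72.25. SS_between = 4326.0, MS_between = 1442.0. F = 12.017, F_crit ≈ 2.947. Reject H₀.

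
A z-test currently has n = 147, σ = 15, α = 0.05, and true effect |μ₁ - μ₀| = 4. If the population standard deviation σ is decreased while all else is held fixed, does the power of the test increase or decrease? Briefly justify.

Power increases: a smaller σ shrinks the standard error σ/√n, moving the sampling distribution under H₁ further from the critical value.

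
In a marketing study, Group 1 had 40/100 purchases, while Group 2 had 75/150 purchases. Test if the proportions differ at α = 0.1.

p̂₁ = 0.4, p̂₂ = 0.5, pooled p̂ = 0.46. z = -1.554. Critical: ±1.645. Fail to reject H₀.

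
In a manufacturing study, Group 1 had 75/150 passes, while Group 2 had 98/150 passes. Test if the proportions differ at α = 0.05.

p̂₁ = 0.5, p̂₂ = 0.653, pooled p̂ = 0.577. z = -2.688. Critical: ±1.96. Reject H₀.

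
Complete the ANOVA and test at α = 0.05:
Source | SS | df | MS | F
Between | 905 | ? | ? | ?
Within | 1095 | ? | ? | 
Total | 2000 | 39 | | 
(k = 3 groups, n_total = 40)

df_between = 2, df_within = 37. MS_between = 452.5, MS_within = 29.59. F = 15.29, F_crit ≈ 3.252. Reject H₀.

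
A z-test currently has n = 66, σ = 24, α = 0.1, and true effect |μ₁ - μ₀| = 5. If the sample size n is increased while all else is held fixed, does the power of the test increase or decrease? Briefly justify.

Power increases: a larger n shrinks the standard error σ/√n, moving the sampling distribution under H₁ further from the critical value.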